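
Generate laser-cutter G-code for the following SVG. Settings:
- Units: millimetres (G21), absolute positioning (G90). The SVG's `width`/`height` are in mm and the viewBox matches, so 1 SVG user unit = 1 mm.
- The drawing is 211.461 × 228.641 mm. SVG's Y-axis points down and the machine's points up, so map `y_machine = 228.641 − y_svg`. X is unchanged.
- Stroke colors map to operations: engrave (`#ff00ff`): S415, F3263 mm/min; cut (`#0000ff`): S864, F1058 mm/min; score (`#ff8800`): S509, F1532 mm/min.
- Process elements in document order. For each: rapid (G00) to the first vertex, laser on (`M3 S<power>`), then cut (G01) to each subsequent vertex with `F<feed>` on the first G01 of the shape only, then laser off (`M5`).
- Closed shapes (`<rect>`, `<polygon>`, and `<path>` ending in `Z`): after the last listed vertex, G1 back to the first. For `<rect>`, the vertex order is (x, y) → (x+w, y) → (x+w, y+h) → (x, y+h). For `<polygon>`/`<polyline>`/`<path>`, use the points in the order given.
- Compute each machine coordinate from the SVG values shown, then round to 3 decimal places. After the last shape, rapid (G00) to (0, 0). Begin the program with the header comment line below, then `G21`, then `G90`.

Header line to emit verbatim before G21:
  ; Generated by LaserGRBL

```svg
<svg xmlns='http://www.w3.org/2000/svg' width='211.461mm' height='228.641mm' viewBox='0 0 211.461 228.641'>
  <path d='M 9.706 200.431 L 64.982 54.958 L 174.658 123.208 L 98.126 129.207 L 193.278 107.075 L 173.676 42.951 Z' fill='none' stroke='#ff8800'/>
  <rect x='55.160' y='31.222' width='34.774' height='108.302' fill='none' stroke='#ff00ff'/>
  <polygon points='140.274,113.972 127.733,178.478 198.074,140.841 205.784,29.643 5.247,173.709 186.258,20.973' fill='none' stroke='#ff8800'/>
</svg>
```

viewBox `0 0 211.461 228.641` with mm width/height → 1 unit = 1 mm. Flip: y_m = 228.641 − y_svg.

**Shape 1** — `<path>` closed polygon, stroke `#ff8800` → score (S509, F1532). Machine vertices: (9.706,28.210) → (64.982,173.683) → (174.658,105.433) → (98.126,99.434) → (193.278,121.566) → (173.676,185.690) → (9.706,28.210). Closed: final G1 returns to the first vertex.

**Shape 2** — `<rect>` rectangle, stroke `#ff00ff` → engrave (S415, F3263). Machine vertices: (55.160,197.419) → (89.934,197.419) → (89.934,89.117) → (55.160,89.117) → (55.160,197.419). Closed: final G1 returns to the first vertex.

**Shape 3** — `<polygon>` closed polygon, stroke `#ff8800` → score (S509, F1532). Machine vertices: (140.274,114.669) → (127.733,50.163) → (198.074,87.800) → (205.784,198.998) → (5.247,54.932) → (186.258,207.668) → (140.274,114.669). Closed: final G1 returns to the first vertex.

; Generated by LaserGRBL
G21
G90
G00 X9.706 Y28.210
M3 S509
G01 X64.982 Y173.683 F1532
G01 X174.658 Y105.433
G01 X98.126 Y99.434
G01 X193.278 Y121.566
G01 X173.676 Y185.690
G01 X9.706 Y28.210
M5
G00 X55.160 Y197.419
M3 S415
G01 X89.934 Y197.419 F3263
G01 X89.934 Y89.117
G01 X55.160 Y89.117
G01 X55.160 Y197.419
M5
G00 X140.274 Y114.669
M3 S509
G01 X127.733 Y50.163 F1532
G01 X198.074 Y87.800
G01 X205.784 Y198.998
G01 X5.247 Y54.932
G01 X186.258 Y207.668
G01 X140.274 Y114.669
M5
G00 X0.000 Y0.000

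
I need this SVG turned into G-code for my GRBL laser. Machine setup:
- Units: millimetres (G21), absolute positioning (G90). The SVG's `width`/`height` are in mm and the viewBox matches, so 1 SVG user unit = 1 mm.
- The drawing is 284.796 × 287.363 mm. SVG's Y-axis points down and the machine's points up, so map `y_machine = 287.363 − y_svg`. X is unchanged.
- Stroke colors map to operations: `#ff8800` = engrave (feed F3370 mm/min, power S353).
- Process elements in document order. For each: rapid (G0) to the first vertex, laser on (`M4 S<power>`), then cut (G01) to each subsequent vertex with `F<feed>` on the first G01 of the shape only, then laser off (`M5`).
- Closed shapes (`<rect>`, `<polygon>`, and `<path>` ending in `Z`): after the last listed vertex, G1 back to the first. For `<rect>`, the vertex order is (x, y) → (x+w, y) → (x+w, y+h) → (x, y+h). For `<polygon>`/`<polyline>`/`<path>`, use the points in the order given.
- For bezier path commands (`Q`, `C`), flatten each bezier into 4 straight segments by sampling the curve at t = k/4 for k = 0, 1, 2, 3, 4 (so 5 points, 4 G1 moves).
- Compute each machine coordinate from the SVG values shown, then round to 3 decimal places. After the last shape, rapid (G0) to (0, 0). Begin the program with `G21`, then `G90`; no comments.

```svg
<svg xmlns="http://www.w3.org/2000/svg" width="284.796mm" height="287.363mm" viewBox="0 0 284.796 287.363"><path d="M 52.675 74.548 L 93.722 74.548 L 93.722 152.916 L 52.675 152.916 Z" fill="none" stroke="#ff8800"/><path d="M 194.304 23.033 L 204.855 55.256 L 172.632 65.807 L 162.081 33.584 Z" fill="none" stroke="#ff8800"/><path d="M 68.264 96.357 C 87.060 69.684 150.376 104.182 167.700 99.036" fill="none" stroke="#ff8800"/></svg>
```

G21
G90
G0 X52.675 Y212.815
M4 S353
G01 X93.722 Y212.815 F3370
G01 X93.722 Y134.447
G01 X52.675 Y134.447
G01 X52.675 Y212.815
M5
G0 X194.304 Y264.330
M4 S353
G01 X204.855 Y232.107 F3370
G01 X172.632 Y221.556
G01 X162.081 Y253.779
G01 X194.304 Y264.330
M5
G0 X68.264 Y191.006
M4 S353
G01 X89.294 Y201.116 F3370
G01 X118.534 Y197.739
G01 X147.498 Y190.326
G01 X167.700 Y188.327
M5
G0 X0.000 Y0.000

Since the viewBox matches the mm dimensions, user units are millimetres directly. The only transform is the Y-flip y_m = 287.363 − y_svg.

Shape 1 is a rectangle drawn with `<path>`. Its stroke #ff8800 means engrave at S353, F3370. After flipping Y the toolpath is (52.675,212.815) → (93.722,212.815) → (93.722,134.447) → (52.675,134.447) → (52.675,212.815), returning to the start.

Shape 2 is a regular polygon drawn with `<path>`. Its stroke #ff8800 means engrave at S353, F3370. After flipping Y the toolpath is (194.304,264.330) → (204.855,232.107) → (172.632,221.556) → (162.081,253.779) → (194.304,264.330), returning to the start.

Shape 3 is a cubic bezier drawn with `<path>`. Its stroke #ff8800 means engrave at S353, F3370. After flipping Y the toolpath is (68.264,191.006) → (89.294,201.116) → (118.534,197.739) → (147.498,190.326) → (167.700,188.327).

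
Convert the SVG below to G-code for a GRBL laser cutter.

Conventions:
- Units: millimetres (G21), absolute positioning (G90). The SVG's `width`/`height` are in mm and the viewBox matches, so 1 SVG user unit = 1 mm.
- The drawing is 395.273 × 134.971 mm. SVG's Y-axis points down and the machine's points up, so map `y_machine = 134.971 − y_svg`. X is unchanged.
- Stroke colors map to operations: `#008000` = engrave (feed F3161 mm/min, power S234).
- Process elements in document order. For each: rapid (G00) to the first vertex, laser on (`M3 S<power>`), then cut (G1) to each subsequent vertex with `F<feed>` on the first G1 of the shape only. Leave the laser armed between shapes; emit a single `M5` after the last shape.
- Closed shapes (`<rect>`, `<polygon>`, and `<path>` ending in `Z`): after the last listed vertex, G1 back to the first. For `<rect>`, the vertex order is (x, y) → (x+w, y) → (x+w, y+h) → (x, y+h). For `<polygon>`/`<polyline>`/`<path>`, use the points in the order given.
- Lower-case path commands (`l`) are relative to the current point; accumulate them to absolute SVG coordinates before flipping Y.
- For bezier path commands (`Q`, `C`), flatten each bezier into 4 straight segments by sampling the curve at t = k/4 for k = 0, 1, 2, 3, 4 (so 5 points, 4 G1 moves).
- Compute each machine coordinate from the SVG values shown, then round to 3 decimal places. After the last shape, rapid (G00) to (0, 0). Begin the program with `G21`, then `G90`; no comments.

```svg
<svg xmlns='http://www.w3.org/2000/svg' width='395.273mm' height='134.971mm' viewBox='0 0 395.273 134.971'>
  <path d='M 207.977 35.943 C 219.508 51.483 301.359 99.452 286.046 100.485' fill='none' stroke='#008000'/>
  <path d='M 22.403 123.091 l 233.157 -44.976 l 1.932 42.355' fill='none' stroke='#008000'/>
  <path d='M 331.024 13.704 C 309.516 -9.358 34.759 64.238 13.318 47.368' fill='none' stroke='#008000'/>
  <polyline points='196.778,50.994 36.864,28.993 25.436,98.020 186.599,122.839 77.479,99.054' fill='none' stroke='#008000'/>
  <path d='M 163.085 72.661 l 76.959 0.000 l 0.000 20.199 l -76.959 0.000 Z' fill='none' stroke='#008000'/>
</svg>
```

Since the viewBox matches the mm dimensions, user units are millimetres directly. The only transform is the Y-flip y_m = 134.971 − y_svg.

Shape 1 is a cubic bezier drawn with `<path>`. Its stroke #008000 means engrave at S234, F3161. After flipping Y the toolpath is (207.977,99.028) → (227.193,82.533) → (257.078,61.317) → (281.929,42.821) → (286.046,34.486).

Shape 2 is a open polyline drawn with `<path>`. Its stroke #008000 means engrave at S234, F3161. After flipping Y the toolpath is (22.403,11.880) → (255.560,56.856) → (257.492,14.501).

Shape 3 is a cubic bezier drawn with `<path>`. Its stroke #008000 means engrave at S234, F3161. After flipping Y the toolpath is (331.024,121.267) → (275.324,123.364) → (172.146,106.757) → (68.980,88.989) → (13.318,87.603).

Shape 4 is a open polyline drawn with `<polyline>`. Its stroke #008000 means engrave at S234, F3161. After flipping Y the toolpath is (196.778,83.977) → (36.864,105.978) → (25.436,36.951) → (186.599,12.132) → (77.479,35.917).

Shape 5 is a rectangle drawn with `<path>`. Its stroke #008000 means engrave at S234, F3161. After flipping Y the toolpath is (163.085,62.310) → (240.044,62.310) → (240.044,42.111) → (163.085,42.111) → (163.085,62.310), returning to the start.

G21
G90
G00 X207.977 Y99.028
M3 S234
G1 X227.193 Y82.533 F3161
G1 X257.078 Y61.317
G1 X281.929 Y42.821
G1 X286.046 Y34.486
G00 X22.403 Y11.880
M3 S234
G1 X255.560 Y56.856 F3161
G1 X257.492 Y14.501
G00 X331.024 Y121.267
M3 S234
G1 X275.324 Y123.364 F3161
G1 X172.146 Y106.757
G1 X68.980 Y88.989
G1 X13.318 Y87.603
G00 X196.778 Y83.977
M3 S234
G1 X36.864 Y105.978 F3161
G1 X25.436 Y36.951
G1 X186.599 Y12.132
G1 X77.479 Y35.917
G00 X163.085 Y62.310
M3 S234
G1 X240.044 Y62.310 F3161
G1 X240.044 Y42.111
G1 X163.085 Y42.111
G1 X163.085 Y62.310
M5
G00 X0.000 Y0.000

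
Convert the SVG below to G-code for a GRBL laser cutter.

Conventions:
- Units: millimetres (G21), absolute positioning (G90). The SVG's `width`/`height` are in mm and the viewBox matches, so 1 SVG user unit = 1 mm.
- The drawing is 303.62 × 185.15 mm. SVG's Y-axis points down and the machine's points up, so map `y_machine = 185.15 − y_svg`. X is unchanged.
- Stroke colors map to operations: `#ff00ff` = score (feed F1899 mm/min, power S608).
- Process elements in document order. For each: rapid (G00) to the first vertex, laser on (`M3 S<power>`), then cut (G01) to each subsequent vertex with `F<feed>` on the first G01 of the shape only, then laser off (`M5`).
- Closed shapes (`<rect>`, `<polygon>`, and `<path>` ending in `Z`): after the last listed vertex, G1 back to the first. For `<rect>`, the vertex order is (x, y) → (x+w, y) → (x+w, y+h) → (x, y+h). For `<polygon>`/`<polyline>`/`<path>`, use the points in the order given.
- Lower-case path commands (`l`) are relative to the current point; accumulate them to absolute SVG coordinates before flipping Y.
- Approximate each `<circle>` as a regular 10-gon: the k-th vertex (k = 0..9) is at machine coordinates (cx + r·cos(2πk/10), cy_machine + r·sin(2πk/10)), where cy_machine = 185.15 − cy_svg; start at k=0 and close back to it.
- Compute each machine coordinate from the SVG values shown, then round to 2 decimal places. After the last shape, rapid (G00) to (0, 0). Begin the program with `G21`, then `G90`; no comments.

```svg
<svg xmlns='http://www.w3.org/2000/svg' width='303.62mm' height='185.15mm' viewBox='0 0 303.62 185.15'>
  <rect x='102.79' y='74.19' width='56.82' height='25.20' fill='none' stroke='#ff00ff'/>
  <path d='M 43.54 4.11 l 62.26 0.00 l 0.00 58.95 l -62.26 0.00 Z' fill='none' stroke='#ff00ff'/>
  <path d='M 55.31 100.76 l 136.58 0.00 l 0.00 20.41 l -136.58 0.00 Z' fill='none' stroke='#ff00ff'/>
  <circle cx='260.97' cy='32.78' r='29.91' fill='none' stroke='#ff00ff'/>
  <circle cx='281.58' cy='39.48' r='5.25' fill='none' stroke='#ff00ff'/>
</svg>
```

viewBox `0 0 303.62 185.15` with mm width/height → 1 unit = 1 mm. Flip: y_m = 185.15 − y_svg.

**Shape 1** — `<rect>` rectangle, stroke `#ff00ff` → score (S608, F1899). Machine vertices: (102.79,110.96) → (159.61,110.96) → (159.61,85.76) → (102.79,85.76) → (102.79,110.96). Closed: final G1 returns to the first vertex.

**Shape 2** — `<path>` rectangle, stroke `#ff00ff` → score (S608, F1899). Machine vertices: (43.54,181.04) → (105.80,181.04) → (105.80,122.09) → (43.54,122.09) → (43.54,181.04). Closed: final G1 returns to the first vertex.

**Shape 3** — `<path>` rectangle, stroke `#ff00ff` → score (S608, F1899). Machine vertices: (55.31,84.39) → (191.89,84.39) → (191.89,63.98) → (55.31,63.98) → (55.31,84.39). Closed: final G1 returns to the first vertex.

**Shape 4** — `<circle>` circle, stroke `#ff00ff` → score (S608, F1899). Machine vertices: (290.88,152.37) → (285.17,169.95) → (270.21,180.82) → (251.73,180.82) → (236.77,169.95) → (231.06,152.37) → (236.77,134.79) → (251.73,123.92) → (270.21,123.92) → (285.17,134.79) → (290.88,152.37). Closed: final G1 returns to the first vertex.

**Shape 5** — `<circle>` circle, stroke `#ff00ff` → score (S608, F1899). Machine vertices: (286.83,145.67) → (285.83,148.76) → (283.20,150.66) → (279.96,150.66) → (277.33,148.76) → (276.33,145.67) → (277.33,142.58) → (279.96,140.68) → (283.20,140.68) → (285.83,142.58) → (286.83,145.67). Closed: final G1 returns to the first vertex.

G21
G90
G00 X102.79 Y110.96
M3 S608
G01 X159.61 Y110.96 F1899
G01 X159.61 Y85.76
G01 X102.79 Y85.76
G01 X102.79 Y110.96
M5
G00 X43.54 Y181.04
M3 S608
G01 X105.80 Y181.04 F1899
G01 X105.80 Y122.09
G01 X43.54 Y122.09
G01 X43.54 Y181.04
M5
G00 X55.31 Y84.39
M3 S608
G01 X191.89 Y84.39 F1899
G01 X191.89 Y63.98
G01 X55.31 Y63.98
G01 X55.31 Y84.39
M5
G00 X290.88 Y152.37
M3 S608
G01 X285.17 Y169.95 F1899
G01 X270.21 Y180.82
G01 X251.73 Y180.82
G01 X236.77 Y169.95
G01 X231.06 Y152.37
G01 X236.77 Y134.79
G01 X251.73 Y123.92
G01 X270.21 Y123.92
G01 X285.17 Y134.79
G01 X290.88 Y152.37
M5
G00 X286.83 Y145.67
M3 S608
G01 X285.83 Y148.76 F1899
G01 X283.20 Y150.66
G01 X279.96 Y150.66
G01 X277.33 Y148.76
G01 X276.33 Y145.67
G01 X277.33 Y142.58
G01 X279.96 Y140.68
G01 X283.20 Y140.68
G01 X285.83 Y142.58
G01 X286.83 Y145.67
M5
G00 X0.00 Y0.00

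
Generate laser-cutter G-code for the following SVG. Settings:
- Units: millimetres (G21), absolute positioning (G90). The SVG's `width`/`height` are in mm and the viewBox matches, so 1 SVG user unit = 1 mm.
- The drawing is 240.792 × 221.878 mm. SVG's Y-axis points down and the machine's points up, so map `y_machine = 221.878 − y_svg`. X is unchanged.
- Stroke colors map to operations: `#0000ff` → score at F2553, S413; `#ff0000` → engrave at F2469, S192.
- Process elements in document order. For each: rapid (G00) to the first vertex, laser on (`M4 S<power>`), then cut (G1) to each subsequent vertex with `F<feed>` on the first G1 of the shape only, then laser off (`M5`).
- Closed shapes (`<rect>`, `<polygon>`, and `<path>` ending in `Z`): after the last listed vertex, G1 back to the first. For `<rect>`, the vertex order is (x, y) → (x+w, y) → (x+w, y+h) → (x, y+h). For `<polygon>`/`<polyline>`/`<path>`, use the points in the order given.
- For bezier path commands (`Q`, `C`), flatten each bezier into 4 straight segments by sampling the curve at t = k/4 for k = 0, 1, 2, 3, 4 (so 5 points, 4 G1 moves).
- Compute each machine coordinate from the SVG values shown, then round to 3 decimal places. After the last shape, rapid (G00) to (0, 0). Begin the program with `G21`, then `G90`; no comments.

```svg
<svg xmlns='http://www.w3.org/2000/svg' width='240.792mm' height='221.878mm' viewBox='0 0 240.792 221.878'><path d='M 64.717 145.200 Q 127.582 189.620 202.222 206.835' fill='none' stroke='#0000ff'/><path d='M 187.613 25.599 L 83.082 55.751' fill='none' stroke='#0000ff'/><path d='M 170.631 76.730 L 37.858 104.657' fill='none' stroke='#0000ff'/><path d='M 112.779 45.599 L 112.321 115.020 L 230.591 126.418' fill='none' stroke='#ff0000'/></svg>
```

G21
G90
G00 X64.717 Y76.678
M4 S413
G1 X96.885 Y56.168 F2553
G1 X130.526 Y39.059
G1 X165.638 Y25.351
G1 X202.222 Y15.043
M5
G00 X187.613 Y196.279
M4 S413
G1 X83.082 Y166.127 F2553
M5
G00 X170.631 Y145.148
M4 S413
G1 X37.858 Y117.221 F2553
M5
G00 X112.779 Y176.279
M4 S192
G1 X112.321 Y106.858 F2469
G1 X230.591 Y95.460
M5
G00 X0.000 Y0.000

viewBox `0 0 240.792 221.878` with mm width/height → 1 unit = 1 mm. Flip: y_m = 221.878 − y_svg.

**Shape 1** — `<path>` quadratic bezier, stroke `#0000ff` → score (S413, F2553). Control points (SVG): P0=(64.717,145.200), P1=(127.582,189.620), P2=(202.222,206.835); sampled at t=k/4. Machine vertices: (64.717,76.678) → (96.885,56.168) → (130.526,39.059) → (165.638,25.351) → (202.222,15.043). Open path.

**Shape 2** — `<path>` line segment, stroke `#0000ff` → score (S413, F2553). Machine vertices: (187.613,196.279) → (83.082,166.127). Open path.

**Shape 3** — `<path>` line segment, stroke `#0000ff` → score (S413, F2553). Machine vertices: (170.631,145.148) → (37.858,117.221). Open path.

**Shape 4** — `<path>` open polyline, stroke `#ff0000` → engrave (S192, F2469). Machine vertices: (112.779,176.279) → (112.321,106.858) → (230.591,95.460). Open path.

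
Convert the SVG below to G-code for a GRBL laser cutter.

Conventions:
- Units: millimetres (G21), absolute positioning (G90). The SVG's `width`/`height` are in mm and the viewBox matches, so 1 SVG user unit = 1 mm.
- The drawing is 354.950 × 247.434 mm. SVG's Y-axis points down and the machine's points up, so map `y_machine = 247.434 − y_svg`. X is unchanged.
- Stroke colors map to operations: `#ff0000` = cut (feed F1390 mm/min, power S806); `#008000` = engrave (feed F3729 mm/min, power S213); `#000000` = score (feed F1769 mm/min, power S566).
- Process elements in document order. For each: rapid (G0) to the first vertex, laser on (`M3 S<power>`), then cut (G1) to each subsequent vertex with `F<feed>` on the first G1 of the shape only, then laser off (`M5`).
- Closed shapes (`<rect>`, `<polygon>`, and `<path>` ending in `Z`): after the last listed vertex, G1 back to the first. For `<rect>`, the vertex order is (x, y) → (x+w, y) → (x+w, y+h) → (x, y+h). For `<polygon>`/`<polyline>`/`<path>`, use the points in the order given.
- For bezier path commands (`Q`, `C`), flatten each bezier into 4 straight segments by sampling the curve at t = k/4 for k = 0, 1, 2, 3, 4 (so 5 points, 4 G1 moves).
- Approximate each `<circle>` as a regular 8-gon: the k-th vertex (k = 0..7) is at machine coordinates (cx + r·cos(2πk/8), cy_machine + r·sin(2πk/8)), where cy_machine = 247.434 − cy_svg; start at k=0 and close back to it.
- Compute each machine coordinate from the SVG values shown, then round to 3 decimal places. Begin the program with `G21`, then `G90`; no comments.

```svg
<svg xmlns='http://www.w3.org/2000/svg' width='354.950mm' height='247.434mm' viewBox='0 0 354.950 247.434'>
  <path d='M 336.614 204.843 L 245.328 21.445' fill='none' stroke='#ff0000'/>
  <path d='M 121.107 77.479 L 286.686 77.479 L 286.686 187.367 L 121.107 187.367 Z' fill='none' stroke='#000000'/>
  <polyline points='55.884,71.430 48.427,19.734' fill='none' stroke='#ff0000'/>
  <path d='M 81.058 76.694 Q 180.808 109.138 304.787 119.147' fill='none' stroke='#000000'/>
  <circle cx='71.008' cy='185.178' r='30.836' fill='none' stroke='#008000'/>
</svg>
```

G21
G90
G0 X336.614 Y42.591
M3 S806
G1 X245.328 Y225.989 F1390
M5
G0 X121.107 Y169.955
M3 S566
G1 X286.686 Y169.955 F1769
G1 X286.686 Y60.067
G1 X121.107 Y60.067
G1 X121.107 Y169.955
M5
G0 X55.884 Y176.004
M3 S806
G1 X48.427 Y227.700 F1390
M5
G0 X81.058 Y170.740
M3 S566
G1 X132.447 Y155.920 F1769
G1 X186.865 Y143.905
G1 X244.312 Y134.694
G1 X304.787 Y128.287
M5
G0 X101.844 Y62.256
M3 S213
G1 X92.812 Y84.060 F3729
G1 X71.008 Y93.092
G1 X49.204 Y84.060
G1 X40.172 Y62.256
G1 X49.204 Y40.452
G1 X71.008 Y31.420
G1 X92.812 Y40.452
G1 X101.844 Y62.256
M5

1 u = 1 mm; y_m = 247.434 − y.

[1] `<path>` line segment, #ff0000→cut S806 F1390: (336.614,42.591) → (245.328,225.989)

[2] `<path>` rectangle, #000000→score S566 F1769: (121.107,169.955) → (286.686,169.955) → (286.686,60.067) → (121.107,60.067) → (121.107,169.955) (closed)

[3] `<polyline>` line segment, #ff0000→cut S806 F1390: (55.884,176.004) → (48.427,227.700)

[4] `<path>` quadratic bezier, #000000→score S566 F1769: (81.058,170.740) → (132.447,155.920) → (186.865,143.905) → (244.312,134.694) → (304.787,128.287)

[5] `<circle>` circle, #008000→engrave S213 F3729: (101.844,62.256) → (92.812,84.060) → (71.008,93.092) → (49.204,84.060) → (40.172,62.256) → (49.204,40.452) → (71.008,31.420) → (92.812,40.452) → (101.844,62.256) (closed)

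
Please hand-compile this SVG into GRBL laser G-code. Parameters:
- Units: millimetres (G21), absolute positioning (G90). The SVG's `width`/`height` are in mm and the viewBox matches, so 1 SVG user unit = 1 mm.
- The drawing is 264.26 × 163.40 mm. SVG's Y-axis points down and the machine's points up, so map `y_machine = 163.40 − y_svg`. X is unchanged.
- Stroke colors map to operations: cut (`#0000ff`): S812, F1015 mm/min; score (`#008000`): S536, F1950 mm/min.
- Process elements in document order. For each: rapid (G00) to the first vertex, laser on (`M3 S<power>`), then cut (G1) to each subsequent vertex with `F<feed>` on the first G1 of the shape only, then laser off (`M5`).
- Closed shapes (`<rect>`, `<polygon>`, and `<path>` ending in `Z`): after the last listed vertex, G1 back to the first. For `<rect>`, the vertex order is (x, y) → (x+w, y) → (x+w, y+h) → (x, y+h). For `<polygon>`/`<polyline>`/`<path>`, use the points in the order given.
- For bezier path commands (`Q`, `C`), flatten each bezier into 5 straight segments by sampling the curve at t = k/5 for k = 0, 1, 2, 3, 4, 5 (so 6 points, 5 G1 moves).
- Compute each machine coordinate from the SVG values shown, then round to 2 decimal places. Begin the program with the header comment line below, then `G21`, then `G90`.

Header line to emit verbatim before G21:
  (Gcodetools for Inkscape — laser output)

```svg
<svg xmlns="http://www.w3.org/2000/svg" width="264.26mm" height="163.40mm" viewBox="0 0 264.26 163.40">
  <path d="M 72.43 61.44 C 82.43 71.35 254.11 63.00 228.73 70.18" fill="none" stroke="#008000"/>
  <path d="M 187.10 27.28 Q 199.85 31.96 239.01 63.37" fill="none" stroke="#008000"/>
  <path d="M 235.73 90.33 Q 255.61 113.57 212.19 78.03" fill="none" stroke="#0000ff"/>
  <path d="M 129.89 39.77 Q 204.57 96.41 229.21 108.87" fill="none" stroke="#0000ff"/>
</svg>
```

1 u = 1 mm; y_m = 163.40 − y.

[1] `<path>` cubic bezier, #008000→score S536 F1950: (72.43,101.96) → (94.96,97.93) → (139.08,96.67) → (187.56,96.54) → (223.18,95.93) → (228.73,93.22)

[2] `<path>` quadratic bezier, #008000→score S536 F1950: (187.10,136.12) → (193.26,133.18) → (201.53,128.10) → (211.91,120.88) → (224.40,111.52) → (239.01,100.03)

[3] `<path>` quadratic bezier, #0000ff→cut S812 F1015: (235.73,73.07) → (241.15,66.13) → (241.51,63.88) → (236.80,66.34) → (227.03,73.51) → (212.19,85.37)

[4] `<path>` quadratic bezier, #0000ff→cut S812 F1015: (129.89,123.63) → (157.76,102.74) → (181.63,85.39) → (201.49,71.57) → (217.35,61.28) → (229.21,54.53)

(Gcodetools for Inkscape — laser output)
G21
G90
G00 X72.43 Y101.96
M3 S536
G1 X94.96 Y97.93 F1950
G1 X139.08 Y96.67
G1 X187.56 Y96.54
G1 X223.18 Y95.93
G1 X228.73 Y93.22
M5
G00 X187.10 Y136.12
M3 S536
G1 X193.26 Y133.18 F1950
G1 X201.53 Y128.10
G1 X211.91 Y120.88
G1 X224.40 Y111.52
G1 X239.01 Y100.03
M5
G00 X235.73 Y73.07
M3 S812
G1 X241.15 Y66.13 F1015
G1 X241.51 Y63.88
G1 X236.80 Y66.34
G1 X227.03 Y73.51
G1 X212.19 Y85.37
M5
G00 X129.89 Y123.63
M3 S812
G1 X157.76 Y102.74 F1015
G1 X181.63 Y85.39
G1 X201.49 Y71.57
G1 X217.35 Y61.28
G1 X229.21 Y54.53
M5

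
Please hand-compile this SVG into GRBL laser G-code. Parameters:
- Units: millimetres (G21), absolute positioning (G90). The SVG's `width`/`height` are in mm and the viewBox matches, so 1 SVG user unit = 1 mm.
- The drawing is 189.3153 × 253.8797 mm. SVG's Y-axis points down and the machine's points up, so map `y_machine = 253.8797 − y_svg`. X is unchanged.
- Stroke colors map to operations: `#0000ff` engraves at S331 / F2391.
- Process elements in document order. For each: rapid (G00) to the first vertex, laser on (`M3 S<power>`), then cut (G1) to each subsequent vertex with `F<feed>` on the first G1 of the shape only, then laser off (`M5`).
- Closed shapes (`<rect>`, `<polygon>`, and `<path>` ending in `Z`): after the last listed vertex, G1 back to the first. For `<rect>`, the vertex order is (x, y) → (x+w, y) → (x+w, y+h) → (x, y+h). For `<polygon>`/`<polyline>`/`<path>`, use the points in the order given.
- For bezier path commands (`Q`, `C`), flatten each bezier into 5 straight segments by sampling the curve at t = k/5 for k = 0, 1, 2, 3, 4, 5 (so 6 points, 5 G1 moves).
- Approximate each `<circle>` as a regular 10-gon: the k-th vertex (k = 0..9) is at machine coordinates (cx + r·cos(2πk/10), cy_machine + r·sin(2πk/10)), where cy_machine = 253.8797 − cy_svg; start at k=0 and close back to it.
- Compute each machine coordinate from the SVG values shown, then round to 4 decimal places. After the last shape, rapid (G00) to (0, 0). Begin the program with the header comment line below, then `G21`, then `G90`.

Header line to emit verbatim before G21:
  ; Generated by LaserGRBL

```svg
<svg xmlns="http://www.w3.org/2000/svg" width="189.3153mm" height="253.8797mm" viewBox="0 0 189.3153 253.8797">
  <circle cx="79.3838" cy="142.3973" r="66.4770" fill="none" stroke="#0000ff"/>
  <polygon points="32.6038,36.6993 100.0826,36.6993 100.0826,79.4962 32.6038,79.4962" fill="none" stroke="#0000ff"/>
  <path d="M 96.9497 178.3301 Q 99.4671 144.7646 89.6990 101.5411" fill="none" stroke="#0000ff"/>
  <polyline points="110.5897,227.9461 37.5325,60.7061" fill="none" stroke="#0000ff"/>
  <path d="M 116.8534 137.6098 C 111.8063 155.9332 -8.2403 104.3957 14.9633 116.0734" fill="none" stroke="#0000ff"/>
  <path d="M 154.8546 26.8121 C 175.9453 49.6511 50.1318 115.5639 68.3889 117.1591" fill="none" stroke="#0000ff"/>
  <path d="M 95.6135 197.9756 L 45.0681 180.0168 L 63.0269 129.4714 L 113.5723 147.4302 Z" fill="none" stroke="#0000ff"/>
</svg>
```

viewBox `0 0 189.3153 253.8797` with mm width/height → 1 unit = 1 mm. Flip: y_m = 253.8797 − y_svg.

**Shape 1** — `<circle>` circle, stroke `#0000ff` → engrave (S331, F2391). Machine vertices: (145.8608,111.4824) → (133.1648,150.5566) → (99.9263,174.7058) → (58.8413,174.7058) → (25.6028,150.5566) → (12.9068,111.4824) → (25.6028,72.4082) → (58.8413,48.2590) → (99.9263,48.2590) → (133.1648,72.4082) → (145.8608,111.4824). Closed: final G1 returns to the first vertex.

**Shape 2** — `<polygon>` rectangle, stroke `#0000ff` → engrave (S331, F2391). Machine vertices: (32.6038,217.1804) → (100.0826,217.1804) → (100.0826,174.3835) → (32.6038,174.3835) → (32.6038,217.1804). Closed: final G1 returns to the first vertex.

**Shape 3** — `<path>` quadratic bezier, stroke `#0000ff` → engrave (S331, F2391). Control points (SVG): P0=(96.9497,178.3301), P1=(99.4671,144.7646), P2=(89.6990,101.5411); sampled at t=k/5. Machine vertices: (96.9497,75.5496) → (97.4652,89.3621) → (96.9979,103.9473) → (95.5478,119.3051) → (93.1148,135.4355) → (89.6990,152.3386). Open path.

**Shape 4** — `<polyline>` line segment, stroke `#0000ff` → engrave (S331, F2391). Machine vertices: (110.5897,25.9336) → (37.5325,193.1736). Open path.

**Shape 5** — `<path>` cubic bezier, stroke `#0000ff` → engrave (S331, F2391). Control points (SVG): P0=(116.8534,137.6098), P1=(111.8063,155.9332), P2=(-8.2403,104.3957), P3=(14.9633,116.0734); sampled at t=k/5. Machine vertices: (116.8534,116.2699) → (102.0912,112.5946) → (72.1251,119.2982) → (39.3511,129.9931) → (16.1652,138.2917) → (14.9633,137.8063). Open path.

**Shape 6** — `<path>` cubic bezier, stroke `#0000ff` → engrave (S331, F2391). Control points (SVG): P0=(154.8546,26.8121), P1=(175.9453,49.6511), P2=(50.1318,115.5639), P3=(68.3889,117.1591); sampled at t=k/5. Machine vertices: (154.8546,227.0676) → (152.2083,209.0545) → (128.2718,185.8584) → (97.0119,162.6342) → (72.3953,144.5367) → (68.3889,136.7206). Open path.

**Shape 7** — `<path>` regular polygon, stroke `#0000ff` → engrave (S331, F2391). Machine vertices: (95.6135,55.9041) → (45.0681,73.8629) → (63.0269,124.4083) → (113.5723,106.4495) → (95.6135,55.9041). Closed: final G1 returns to the first vertex.

; Generated by LaserGRBL
G21
G90
G00 X145.8608 Y111.4824
M3 S331
G1 X133.1648 Y150.5566 F2391
G1 X99.9263 Y174.7058
G1 X58.8413 Y174.7058
G1 X25.6028 Y150.5566
G1 X12.9068 Y111.4824
G1 X25.6028 Y72.4082
G1 X58.8413 Y48.2590
G1 X99.9263 Y48.2590
G1 X133.1648 Y72.4082
G1 X145.8608 Y111.4824
M5
G00 X32.6038 Y217.1804
M3 S331
G1 X100.0826 Y217.1804 F2391
G1 X100.0826 Y174.3835
G1 X32.6038 Y174.3835
G1 X32.6038 Y217.1804
M5
G00 X96.9497 Y75.5496
M3 S331
G1 X97.4652 Y89.3621 F2391
G1 X96.9979 Y103.9473
G1 X95.5478 Y119.3051
G1 X93.1148 Y135.4355
G1 X89.6990 Y152.3386
M5
G00 X110.5897 Y25.9336
M3 S331
G1 X37.5325 Y193.1736 F2391
M5
G00 X116.8534 Y116.2699
M3 S331
G1 X102.0912 Y112.5946 F2391
G1 X72.1251 Y119.2982
G1 X39.3511 Y129.9931
G1 X16.1652 Y138.2917
G1 X14.9633 Y137.8063
M5
G00 X154.8546 Y227.0676
M3 S331
G1 X152.2083 Y209.0545 F2391
G1 X128.2718 Y185.8584
G1 X97.0119 Y162.6342
G1 X72.3953 Y144.5367
G1 X68.3889 Y136.7206
M5
G00 X95.6135 Y55.9041
M3 S331
G1 X45.0681 Y73.8629 F2391
G1 X63.0269 Y124.4083
G1 X113.5723 Y106.4495
G1 X95.6135 Y55.9041
M5
G00 X0.0000 Y0.0000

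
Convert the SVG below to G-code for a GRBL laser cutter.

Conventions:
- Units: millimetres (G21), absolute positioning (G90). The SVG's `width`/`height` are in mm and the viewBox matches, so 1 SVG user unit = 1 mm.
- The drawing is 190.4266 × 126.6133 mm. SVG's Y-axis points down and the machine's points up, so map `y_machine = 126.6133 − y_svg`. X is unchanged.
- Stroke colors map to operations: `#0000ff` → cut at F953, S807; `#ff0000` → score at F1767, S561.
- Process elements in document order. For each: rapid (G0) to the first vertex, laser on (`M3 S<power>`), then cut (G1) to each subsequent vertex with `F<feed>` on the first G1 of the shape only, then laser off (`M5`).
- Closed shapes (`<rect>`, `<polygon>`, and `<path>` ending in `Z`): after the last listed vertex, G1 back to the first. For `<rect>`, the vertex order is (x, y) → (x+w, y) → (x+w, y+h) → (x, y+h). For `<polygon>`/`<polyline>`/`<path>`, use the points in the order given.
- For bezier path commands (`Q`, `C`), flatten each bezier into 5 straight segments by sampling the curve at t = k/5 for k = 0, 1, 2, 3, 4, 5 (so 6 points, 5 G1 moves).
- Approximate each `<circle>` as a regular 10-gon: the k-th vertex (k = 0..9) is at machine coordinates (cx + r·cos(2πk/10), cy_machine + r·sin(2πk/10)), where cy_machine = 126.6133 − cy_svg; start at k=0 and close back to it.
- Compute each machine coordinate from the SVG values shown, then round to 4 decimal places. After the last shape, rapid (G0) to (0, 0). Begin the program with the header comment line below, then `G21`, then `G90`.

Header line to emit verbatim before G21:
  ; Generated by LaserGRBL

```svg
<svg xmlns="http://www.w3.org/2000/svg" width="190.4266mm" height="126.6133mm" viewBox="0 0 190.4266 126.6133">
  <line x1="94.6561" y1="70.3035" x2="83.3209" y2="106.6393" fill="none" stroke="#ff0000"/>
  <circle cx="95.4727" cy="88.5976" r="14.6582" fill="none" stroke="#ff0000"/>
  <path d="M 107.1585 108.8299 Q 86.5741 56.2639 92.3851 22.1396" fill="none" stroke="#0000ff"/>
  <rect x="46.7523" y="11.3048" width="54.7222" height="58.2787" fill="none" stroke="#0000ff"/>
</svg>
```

viewBox `0 0 190.4266 126.6133` with mm width/height → 1 unit = 1 mm. Flip: y_m = 126.6133 − y_svg.

**Shape 1** — `<line>` line segment, stroke `#ff0000` → score (S561, F1767). Machine vertices: (94.6561,56.3098) → (83.3209,19.9740). Open path.

**Shape 2** — `<circle>` circle, stroke `#ff0000` → score (S561, F1767). Machine vertices: (110.1309,38.0157) → (107.3314,46.6316) → (100.0023,51.9565) → (90.9431,51.9565) → (83.6140,46.6316) → (80.8145,38.0157) → (83.6140,29.3998) → (90.9431,24.0749) → (100.0023,24.0749) → (107.3314,29.3998) → (110.1309,38.0157). Closed: final G1 returns to the first vertex.

**Shape 3** — `<path>` quadratic bezier, stroke `#0000ff` → cut (S807, F953). Control points (SVG): P0=(107.1585,108.8299), P1=(86.5741,56.2639), P2=(92.3851,22.1396); sampled at t=k/5. Machine vertices: (107.1585,17.7834) → (99.9806,38.0721) → (94.9142,56.8855) → (91.9596,74.2236) → (91.1165,90.0863) → (92.3851,104.4737). Open path.

**Shape 4** — `<rect>` rectangle, stroke `#0000ff` → cut (S807, F953). Machine vertices: (46.7523,115.3085) → (101.4745,115.3085) → (101.4745,57.0298) → (46.7523,57.0298) → (46.7523,115.3085). Closed: final G1 returns to the first vertex.

; Generated by LaserGRBL
G21
G90
G0 X94.6561 Y56.3098
M3 S561
G1 X83.3209 Y19.9740 F1767
M5
G0 X110.1309 Y38.0157
M3 S561
G1 X107.3314 Y46.6316 F1767
G1 X100.0023 Y51.9565
G1 X90.9431 Y51.9565
G1 X83.6140 Y46.6316
G1 X80.8145 Y38.0157
G1 X83.6140 Y29.3998
G1 X90.9431 Y24.0749
G1 X100.0023 Y24.0749
G1 X107.3314 Y29.3998
G1 X110.1309 Y38.0157
M5
G0 X107.1585 Y17.7834
M3 S807
G1 X99.9806 Y38.0721 F953
G1 X94.9142 Y56.8855
G1 X91.9596 Y74.2236
G1 X91.1165 Y90.0863
G1 X92.3851 Y104.4737
M5
G0 X46.7523 Y115.3085
M3 S807
G1 X101.4745 Y115.3085 F953
G1 X101.4745 Y57.0298
G1 X46.7523 Y57.0298
G1 X46.7523 Y115.3085
M5
G0 X0.0000 Y0.0000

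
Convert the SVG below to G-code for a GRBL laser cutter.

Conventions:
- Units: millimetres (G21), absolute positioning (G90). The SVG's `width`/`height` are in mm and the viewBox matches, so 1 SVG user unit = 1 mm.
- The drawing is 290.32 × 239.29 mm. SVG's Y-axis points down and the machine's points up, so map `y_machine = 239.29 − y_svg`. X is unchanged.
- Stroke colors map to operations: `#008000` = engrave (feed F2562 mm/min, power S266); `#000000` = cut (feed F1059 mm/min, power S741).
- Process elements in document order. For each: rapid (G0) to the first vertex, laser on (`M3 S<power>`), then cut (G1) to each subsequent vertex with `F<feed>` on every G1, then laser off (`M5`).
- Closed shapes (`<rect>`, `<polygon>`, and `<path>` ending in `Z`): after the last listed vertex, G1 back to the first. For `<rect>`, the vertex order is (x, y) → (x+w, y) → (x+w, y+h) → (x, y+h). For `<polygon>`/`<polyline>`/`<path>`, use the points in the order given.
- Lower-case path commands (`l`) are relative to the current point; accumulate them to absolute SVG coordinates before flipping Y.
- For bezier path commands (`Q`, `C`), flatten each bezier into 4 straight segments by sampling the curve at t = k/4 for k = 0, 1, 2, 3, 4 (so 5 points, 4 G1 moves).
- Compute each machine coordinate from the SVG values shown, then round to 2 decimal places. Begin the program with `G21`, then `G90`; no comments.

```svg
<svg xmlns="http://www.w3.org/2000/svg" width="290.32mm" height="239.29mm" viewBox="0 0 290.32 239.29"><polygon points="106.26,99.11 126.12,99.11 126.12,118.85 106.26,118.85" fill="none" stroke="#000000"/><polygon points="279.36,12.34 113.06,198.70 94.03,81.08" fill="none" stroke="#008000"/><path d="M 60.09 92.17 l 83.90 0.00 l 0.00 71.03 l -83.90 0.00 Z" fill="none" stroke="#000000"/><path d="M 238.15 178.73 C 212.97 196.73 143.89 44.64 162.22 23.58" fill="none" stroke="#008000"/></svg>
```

viewBox `0 0 290.32 239.29` with mm width/height → 1 unit = 1 mm. Flip: y_m = 239.29 − y_svg.

**Shape 1** — `<polygon>` rectangle, stroke `#000000` → cut (S741, F1059). Machine vertices: (106.26,140.18) → (126.12,140.18) → (126.12,120.44) → (106.26,120.44) → (106.26,140.18). Closed: final G1 returns to the first vertex.

**Shape 2** — `<polygon>` closed polygon, stroke `#008000` → engrave (S266, F2562). Machine vertices: (279.36,226.95) → (113.06,40.59) → (94.03,158.21) → (279.36,226.95). Closed: final G1 returns to the first vertex.

**Shape 3** — `<path>` rectangle, stroke `#000000` → cut (S741, F1059). Machine vertices: (60.09,147.12) → (143.99,147.12) → (143.99,76.09) → (60.09,76.09) → (60.09,147.12). Closed: final G1 returns to the first vertex.

**Shape 4** — `<path>` cubic bezier, stroke `#008000` → engrave (S266, F2562). Control points (SVG): P0=(238.15,178.73), P1=(212.97,196.73), P2=(143.89,44.64), P3=(162.22,23.58); sampled at t=k/4. Machine vertices: (238.15,60.56) → (213.09,74.25) → (183.87,123.49) → (162.81,180.05) → (162.22,215.71). Open path.

G21
G90
G0 X106.26 Y140.18
M3 S741
G1 X126.12 Y140.18 F1059
G1 X126.12 Y120.44 F1059
G1 X106.26 Y120.44 F1059
G1 X106.26 Y140.18 F1059
M5
G0 X279.36 Y226.95
M3 S266
G1 X113.06 Y40.59 F2562
G1 X94.03 Y158.21 F2562
G1 X279.36 Y226.95 F2562
M5
G0 X60.09 Y147.12
M3 S741
G1 X143.99 Y147.12 F1059
G1 X143.99 Y76.09 F1059
G1 X60.09 Y76.09 F1059
G1 X60.09 Y147.12 F1059
M5
G0 X238.15 Y60.56
M3 S266
G1 X213.09 Y74.25 F2562
G1 X183.87 Y123.49 F2562
G1 X162.81 Y180.05 F2562
G1 X162.22 Y215.71 F2562
M5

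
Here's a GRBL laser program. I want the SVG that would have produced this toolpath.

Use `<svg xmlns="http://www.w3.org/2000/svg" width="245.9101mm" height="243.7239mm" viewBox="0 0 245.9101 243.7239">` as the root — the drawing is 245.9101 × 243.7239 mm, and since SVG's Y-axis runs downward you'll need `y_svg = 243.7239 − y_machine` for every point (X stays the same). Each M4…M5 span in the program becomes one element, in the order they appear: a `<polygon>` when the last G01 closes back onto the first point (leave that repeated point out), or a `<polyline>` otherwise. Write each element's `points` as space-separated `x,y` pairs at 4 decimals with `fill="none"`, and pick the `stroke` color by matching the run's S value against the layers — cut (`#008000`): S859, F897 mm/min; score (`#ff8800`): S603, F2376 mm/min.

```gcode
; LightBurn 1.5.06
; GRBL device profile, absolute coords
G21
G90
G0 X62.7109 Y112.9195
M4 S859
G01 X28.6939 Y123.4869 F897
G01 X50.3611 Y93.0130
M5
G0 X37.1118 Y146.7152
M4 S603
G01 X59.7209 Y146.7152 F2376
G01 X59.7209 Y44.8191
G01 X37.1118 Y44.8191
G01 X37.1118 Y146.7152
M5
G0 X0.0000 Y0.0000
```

y_svg = 243.7239 − y_m.

[1] S859→`#008000` (cut); open run; points: 62.7109,130.8044 28.6939,120.2370 50.3611,150.7109

[2] S603→`#ff8800` (score); closed run; points: 37.1118,97.0087 59.7209,97.0087 59.7209,198.9048 37.1118,198.9048

<svg xmlns="http://www.w3.org/2000/svg" width="245.9101mm" height="243.7239mm" viewBox="0 0 245.9101 243.7239">
  <polyline points="62.7109,130.8044 28.6939,120.2370 50.3611,150.7109" fill="none" stroke="#008000"/>
  <polygon points="37.1118,97.0087 59.7209,97.0087 59.7209,198.9048 37.1118,198.9048" fill="none" stroke="#ff8800"/>
</svg>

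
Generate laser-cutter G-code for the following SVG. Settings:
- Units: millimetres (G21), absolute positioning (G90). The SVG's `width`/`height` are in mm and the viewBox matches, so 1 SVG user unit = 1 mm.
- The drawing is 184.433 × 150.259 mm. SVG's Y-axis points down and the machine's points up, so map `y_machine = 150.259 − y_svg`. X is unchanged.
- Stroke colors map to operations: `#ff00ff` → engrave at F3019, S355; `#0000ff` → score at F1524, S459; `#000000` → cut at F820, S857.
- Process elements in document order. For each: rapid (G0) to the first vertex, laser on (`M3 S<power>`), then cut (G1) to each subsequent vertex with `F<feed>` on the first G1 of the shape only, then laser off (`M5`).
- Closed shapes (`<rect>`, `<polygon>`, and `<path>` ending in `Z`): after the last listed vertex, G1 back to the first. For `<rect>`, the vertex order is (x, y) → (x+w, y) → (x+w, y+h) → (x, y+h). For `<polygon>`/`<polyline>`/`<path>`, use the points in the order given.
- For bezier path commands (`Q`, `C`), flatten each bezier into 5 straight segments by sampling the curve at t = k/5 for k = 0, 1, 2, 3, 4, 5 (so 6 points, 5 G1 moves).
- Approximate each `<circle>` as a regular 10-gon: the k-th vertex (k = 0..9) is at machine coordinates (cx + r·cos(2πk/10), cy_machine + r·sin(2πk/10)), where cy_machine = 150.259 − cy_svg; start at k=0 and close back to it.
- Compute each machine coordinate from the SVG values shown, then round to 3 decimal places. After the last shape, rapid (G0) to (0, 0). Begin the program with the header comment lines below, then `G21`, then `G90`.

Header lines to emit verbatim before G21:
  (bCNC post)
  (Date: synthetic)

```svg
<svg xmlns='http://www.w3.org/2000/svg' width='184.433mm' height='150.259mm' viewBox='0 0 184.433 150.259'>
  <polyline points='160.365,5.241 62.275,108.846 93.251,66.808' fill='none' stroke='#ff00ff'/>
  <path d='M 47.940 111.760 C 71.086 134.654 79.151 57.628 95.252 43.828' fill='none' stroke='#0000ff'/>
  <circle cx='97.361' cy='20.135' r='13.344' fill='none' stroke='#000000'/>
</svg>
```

1 u = 1 mm; y_m = 150.259 − y.

[1] `<polyline>` open polyline, #ff00ff→engrave S355 F3019: (160.365,145.018) → (62.275,41.413) → (93.251,83.451)

[2] `<path>` cubic bezier, #0000ff→score S459 F1524: (47.940,38.499) → (60.203,35.448) → (69.956,48.546) → (78.309,69.964) → (86.371,91.869) → (95.252,106.431)

[3] `<circle>` circle, #000000→cut S857 F820: (110.705,130.124) → (108.157,137.967) → (101.485,142.815) → (93.237,142.815) → (86.565,137.967) → (84.017,130.124) → (86.565,122.281) → (93.237,117.433) → (101.485,117.433) → (108.157,122.281) → (110.705,130.124) (closed)

(bCNC post)
(Date: synthetic)
G21
G90
G0 X160.365 Y145.018
M3 S355
G1 X62.275 Y41.413 F3019
G1 X93.251 Y83.451
M5
G0 X47.940 Y38.499
M3 S459
G1 X60.203 Y35.448 F1524
G1 X69.956 Y48.546
G1 X78.309 Y69.964
G1 X86.371 Y91.869
G1 X95.252 Y106.431
M5
G0 X110.705 Y130.124
M3 S857
G1 X108.157 Y137.967 F820
G1 X101.485 Y142.815
G1 X93.237 Y142.815
G1 X86.565 Y137.967
G1 X84.017 Y130.124
G1 X86.565 Y122.281
G1 X93.237 Y117.433
G1 X101.485 Y117.433
G1 X108.157 Y122.281
G1 X110.705 Y130.124
M5
G0 X0.000 Y0.000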